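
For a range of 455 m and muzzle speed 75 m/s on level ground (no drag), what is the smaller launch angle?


sin(2*theta) = R*g/v0^2 = 455*9.81/75^2 = 0.79352, theta = arcsin(0.79352)/2 = 26.26°

26.26 degrees


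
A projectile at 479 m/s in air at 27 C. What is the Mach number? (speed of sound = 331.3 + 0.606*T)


a = 331.3 + 0.606*(27) = 347.662 m/s
M = v/a = 479/347.662 = 1.378

1.378


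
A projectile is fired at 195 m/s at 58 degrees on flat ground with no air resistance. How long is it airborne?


T = 2*v0*sin(theta)/g = 2*195*sin(58°)/9.81 = 33.71 s

33.71 s


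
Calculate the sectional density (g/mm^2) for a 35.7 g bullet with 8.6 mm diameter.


SD = m/d^2 = 35.7/8.6^2 = 0.4827 g/mm^2

0.4827 g/mm^2


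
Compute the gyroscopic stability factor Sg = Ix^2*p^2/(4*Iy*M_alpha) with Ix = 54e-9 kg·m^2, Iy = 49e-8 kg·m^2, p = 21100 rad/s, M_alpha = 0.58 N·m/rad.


Sg = Ix^2 * p^2 / (4 * Iy * M_alpha) = (54e-9)^2 * 21100^2 / (4 * 49e-8 * 0.58) = 1.142

1.142


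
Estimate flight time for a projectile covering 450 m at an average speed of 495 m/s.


t = d/v = 450/495 = 0.9091 s

0.9091 s


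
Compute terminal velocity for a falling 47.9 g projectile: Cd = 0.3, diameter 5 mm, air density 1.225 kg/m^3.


A = pi*(d/2)^2 = pi*(5/2000)^2 = 1.96350e-05 m^2
vt = sqrt(2mg/(Cd*rho*A)) = sqrt(2*0.0479*9.81/(0.3 * 1.225 * 1.96350e-05)) = 360.9 m/s

360.9 m/s


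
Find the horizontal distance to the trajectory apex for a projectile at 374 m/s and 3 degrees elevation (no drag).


R = v0^2*sin(2*theta)/g = 374^2*sin(2*3°)/9.81 = 1490.42 m
apex_dist = R/2 = 1490.42/2 = 745.2 m

745.2 m


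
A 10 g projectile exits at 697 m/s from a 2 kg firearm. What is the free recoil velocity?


v_recoil = m_p * v_p / m_gun = 0.01 * 697 / 2 = 3.485 m/s

3.485 m/s


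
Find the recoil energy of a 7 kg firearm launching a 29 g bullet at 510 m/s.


v_r = m_p*v_p/m_gun = 0.029*510/7 = 2.11286 m/s, E_r = 0.5*m_gun*v_r^2 = 0.5*7*2.11286^2 = 15.62 J

15.62 J


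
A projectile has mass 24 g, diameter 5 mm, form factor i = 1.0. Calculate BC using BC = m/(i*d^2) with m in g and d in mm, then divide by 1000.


BC = m/(i*d^2*1000) = 24/(1.0 * 5^2 * 1000) = 0.00096

0.00096


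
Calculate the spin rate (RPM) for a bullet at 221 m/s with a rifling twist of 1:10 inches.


twist_m = 10*0.0254 = 0.254 m
spin = v/twist = 221/0.254 = 870.0787 rev/s
RPM = spin*60 = 870.0787*60 ≈ 52205 RPM

52205 RPM


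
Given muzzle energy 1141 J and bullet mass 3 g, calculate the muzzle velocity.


v = sqrt(2*E/m) = sqrt(2*1141/0.003) = 872.2 m/s

872.2 m/s


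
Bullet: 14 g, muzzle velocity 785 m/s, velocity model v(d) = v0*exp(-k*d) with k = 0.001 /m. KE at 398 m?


v = v0*exp(-k*d) = 785*exp(-0.001*398) = 527.255 m/s
E = 0.5*m*v^2 = 0.5*0.014*527.255^2 = 1946 J

1946 J


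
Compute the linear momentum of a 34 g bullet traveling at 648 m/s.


p = m*v = 0.034*648 = 22.03 kg·m/s

22.03 kg·m/s


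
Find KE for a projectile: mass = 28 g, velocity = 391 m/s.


E = 0.5*m*v^2 = 0.5*0.028*391^2 = 2140 J

2140 J


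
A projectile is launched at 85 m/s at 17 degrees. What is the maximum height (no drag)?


H = (v0*sin(theta))^2 / (2g) = (85*sin(17°))^2 / (2*9.81) = 31.48 m

31.48 m


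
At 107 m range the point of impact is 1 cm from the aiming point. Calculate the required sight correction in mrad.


1 mrad subtends 1 cm per 10 m of range, so adj = error_cm / (dist_m / 10) = 1 / (107/10) = 0.09346 mrad

0.09346 mrad


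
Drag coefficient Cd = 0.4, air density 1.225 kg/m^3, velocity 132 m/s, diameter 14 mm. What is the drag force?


A = pi*(d/2)^2 = pi*(14/2000)^2 = 1.53938e-04 m^2
Fd = 0.5*Cd*rho*A*v^2 = 0.5*0.4*1.225*1.53938e-04*132^2 = 0.6571 N

0.6571 N


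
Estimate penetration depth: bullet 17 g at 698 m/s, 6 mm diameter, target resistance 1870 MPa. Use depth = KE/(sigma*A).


A = pi*(d/2)^2 = pi*(6/2)^2 = 28.2743 mm^2
E = 0.5*m*v^2 = 0.5*0.017*698^2 = 4141.23 J
depth = E/(sigma*A) = 4141.23 J / (1870 MPa * 28.2743 mm^2) = 4141.23/(1870 * 28.2743) m = 0.0783242 m ≈ 78.32 mm

78.32 mm


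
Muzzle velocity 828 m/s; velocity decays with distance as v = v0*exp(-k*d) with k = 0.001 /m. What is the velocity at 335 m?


v = v0*exp(-k*d) = 828*exp(-0.001*335) = 592.3 m/s

592.3 m/s


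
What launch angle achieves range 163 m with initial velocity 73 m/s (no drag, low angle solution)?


sin(2*theta) = R*g/v0^2 = 163*9.81/73^2 = 0.300062, theta = arcsin(0.300062)/2 = 8.731°

8.731 degrees


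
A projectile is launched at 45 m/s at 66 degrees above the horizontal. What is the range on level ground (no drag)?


R = v0^2 * sin(2*theta) / g = 45^2 * sin(2*66°) / 9.81 = 153.4 m

153.4 m


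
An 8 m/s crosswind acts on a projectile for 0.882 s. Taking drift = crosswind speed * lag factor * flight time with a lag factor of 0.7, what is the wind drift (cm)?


drift = v_wind * lag * t = 8 * 0.7 * 0.882 = 4.9392 m ≈ 493.9 cm

493.9 cm


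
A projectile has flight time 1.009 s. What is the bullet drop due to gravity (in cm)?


drop = 0.5*g*t^2 = 0.5*9.81*1.009^2 = 4.99369 m ≈ 499.4 cm

499.4 cm


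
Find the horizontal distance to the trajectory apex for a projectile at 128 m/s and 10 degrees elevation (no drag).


R = v0^2*sin(2*theta)/g = 128^2*sin(2*10°)/9.81 = 571.219 m
apex_dist = R/2 = 571.219/2 = 285.6 m

285.6 m


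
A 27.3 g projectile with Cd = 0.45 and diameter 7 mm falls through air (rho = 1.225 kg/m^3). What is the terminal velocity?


A = pi*(d/2)^2 = pi*(7/2000)^2 = 3.84845e-05 m^2
vt = sqrt(2mg/(Cd*rho*A)) = sqrt(2*0.0273*9.81/(0.45 * 1.225 * 3.84845e-05)) = 158.9 m/s

158.9 m/s


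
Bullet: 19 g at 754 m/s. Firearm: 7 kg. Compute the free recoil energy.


v_r = m_p*v_p/m_gun = 0.019*754/7 = 2.04657 m/s, E_r = 0.5*m_gun*v_r^2 = 0.5*7*2.04657^2 = 14.66 J

14.66 J


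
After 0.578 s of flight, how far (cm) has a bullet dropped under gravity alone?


drop = 0.5*g*t^2 = 0.5*9.81*0.578^2 = 1.63868 m ≈ 163.9 cm

163.9 cm


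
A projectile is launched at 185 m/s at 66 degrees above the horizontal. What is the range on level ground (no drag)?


R = v0^2 * sin(2*theta) / g = 185^2 * sin(2*66°) / 9.81 = 2593 m

2593 m


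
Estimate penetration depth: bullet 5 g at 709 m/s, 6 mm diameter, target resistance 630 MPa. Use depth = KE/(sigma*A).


A = pi*(d/2)^2 = pi*(6/2)^2 = 28.2743 mm^2
E = 0.5*m*v^2 = 0.5*0.005*709^2 = 1256.7 J
depth = E/(sigma*A) = 1256.7 J / (630 MPa * 28.2743 mm^2) = 1256.7/(630 * 28.2743) m = 0.0705504 m ≈ 70.55 mm

70.55 mm


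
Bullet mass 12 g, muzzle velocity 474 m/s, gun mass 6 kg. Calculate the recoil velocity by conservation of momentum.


v_recoil = m_p * v_p / m_gun = 0.012 * 474 / 6 = 0.948 m/s

0.948 m/s


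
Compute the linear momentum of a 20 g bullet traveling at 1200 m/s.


p = m*v = 0.02*1200 = 24 kg·m/s

24 kg·m/s


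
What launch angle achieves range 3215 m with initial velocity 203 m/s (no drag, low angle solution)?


sin(2*theta) = R*g/v0^2 = 3215*9.81/203^2 = 0.765346, theta = arcsin(0.765346)/2 = 24.97°

24.97 degrees


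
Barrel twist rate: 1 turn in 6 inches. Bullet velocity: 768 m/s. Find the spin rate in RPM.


twist_m = 6*0.0254 = 0.1524 m
spin = v/twist = 768/0.1524 = 5039.37 rev/s
RPM = spin*60 = 5039.37*60 ≈ 302362 RPM

302362 RPM


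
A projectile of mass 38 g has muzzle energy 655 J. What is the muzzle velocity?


v = sqrt(2*E/m) = sqrt(2*655/0.038) = 185.7 m/s

185.7 m/s


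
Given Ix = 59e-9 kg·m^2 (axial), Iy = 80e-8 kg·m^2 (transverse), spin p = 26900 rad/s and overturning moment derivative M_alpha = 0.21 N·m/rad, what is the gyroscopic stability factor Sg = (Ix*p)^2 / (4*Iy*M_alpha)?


Sg = Ix^2 * p^2 / (4 * Iy * M_alpha) = (59e-9)^2 * 26900^2 / (4 * 80e-8 * 0.21) = 3.748

3.748


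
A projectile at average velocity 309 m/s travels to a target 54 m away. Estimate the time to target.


t = d/v = 54/309 = 0.1748 s

0.1748 s


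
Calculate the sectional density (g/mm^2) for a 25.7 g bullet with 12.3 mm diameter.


SD = m/d^2 = 25.7/12.3^2 = 0.1699 g/mm^2

0.1699 g/mm^2


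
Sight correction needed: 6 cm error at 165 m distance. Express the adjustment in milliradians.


1 mrad subtends 1 cm per 10 m of range, so adj = error_cm / (dist_m / 10) = 6 / (165/10) = 0.3636 mrad

0.3636 mrad


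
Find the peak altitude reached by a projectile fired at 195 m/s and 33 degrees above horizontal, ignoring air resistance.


H = (v0*sin(theta))^2 / (2g) = (195*sin(33°))^2 / (2*9.81) = 574.9 m

574.9 m


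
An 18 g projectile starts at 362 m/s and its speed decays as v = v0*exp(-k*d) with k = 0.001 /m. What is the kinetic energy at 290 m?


v = v0*exp(-k*d) = 362*exp(-0.001*290) = 270.871 m/s
E = 0.5*m*v^2 = 0.5*0.018*270.871^2 = 660.3 J

660.3 J


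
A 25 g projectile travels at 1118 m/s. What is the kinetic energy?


E = 0.5*m*v^2 = 0.5*0.025*1118^2 = 15624 J

15624 J


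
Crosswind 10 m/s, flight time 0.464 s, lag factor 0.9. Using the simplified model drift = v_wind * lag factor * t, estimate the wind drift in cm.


drift = v_wind * lag * t = 10 * 0.9 * 0.464 = 4.176 m ≈ 417.6 cm

417.6 cm


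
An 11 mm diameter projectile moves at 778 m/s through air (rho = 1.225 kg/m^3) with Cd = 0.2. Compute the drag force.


A = pi*(d/2)^2 = pi*(11/2000)^2 = 9.50332e-05 m^2
Fd = 0.5*Cd*rho*A*v^2 = 0.5*0.2*1.225*9.50332e-05*778^2 = 7.046 N

7.046 N


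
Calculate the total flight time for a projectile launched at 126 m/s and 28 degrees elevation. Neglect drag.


T = 2*v0*sin(theta)/g = 2*126*sin(28°)/9.81 = 12.06 s

12.06 s


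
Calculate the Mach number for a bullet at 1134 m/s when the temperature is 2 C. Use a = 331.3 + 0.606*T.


a = 331.3 + 0.606*(2) = 332.512 m/s
M = v/a = 1134/332.512 = 3.41

3.41


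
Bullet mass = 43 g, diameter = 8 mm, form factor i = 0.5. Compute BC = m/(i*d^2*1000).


BC = m/(i*d^2*1000) = 43/(0.5 * 8^2 * 1000) = 0.001344

0.001344


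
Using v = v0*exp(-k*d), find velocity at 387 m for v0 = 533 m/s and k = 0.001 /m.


v = v0*exp(-k*d) = 533*exp(-0.001*387) = 362 m/s

362 m/s


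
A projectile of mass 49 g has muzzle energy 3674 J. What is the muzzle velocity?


v = sqrt(2*E/m) = sqrt(2*3674/0.049) = 387.2 m/s

387.2 m/s


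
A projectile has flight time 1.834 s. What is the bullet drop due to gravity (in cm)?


drop = 0.5*g*t^2 = 0.5*9.81*1.834^2 = 16.4982 m ≈ 1650 cm

1650 cm


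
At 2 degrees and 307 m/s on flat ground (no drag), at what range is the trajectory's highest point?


R = v0^2*sin(2*theta)/g = 307^2*sin(2*2°)/9.81 = 670.181 m
apex_dist = R/2 = 670.181/2 = 335.1 m

335.1 m


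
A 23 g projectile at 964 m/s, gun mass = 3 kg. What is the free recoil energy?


v_r = m_p*v_p/m_gun = 0.023*964/3 = 7.39067 m/s, E_r = 0.5*m_gun*v_r^2 = 0.5*3*7.39067^2 = 81.93 J

81.93 J


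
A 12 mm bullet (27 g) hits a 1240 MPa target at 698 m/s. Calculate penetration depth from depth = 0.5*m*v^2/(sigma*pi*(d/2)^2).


A = pi*(d/2)^2 = pi*(12/2)^2 = 113.097 mm^2
E = 0.5*m*v^2 = 0.5*0.027*698^2 = 6577.25 J
depth = E/(sigma*A) = 6577.25 J / (1240 MPa * 113.097 mm^2) = 6577.25/(1240 * 113.097) m = 0.0468998 m ≈ 46.9 mm

46.9 mm


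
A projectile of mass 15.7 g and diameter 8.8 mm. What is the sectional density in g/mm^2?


SD = m/d^2 = 15.7/8.8^2 = 0.2027 g/mm^2

0.2027 g/mm^2


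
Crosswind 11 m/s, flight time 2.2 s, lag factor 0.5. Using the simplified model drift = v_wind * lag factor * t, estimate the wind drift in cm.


drift = v_wind * lag * t = 11 * 0.5 * 2.2 = 12.1 m ≈ 1210 cm

1210 cm


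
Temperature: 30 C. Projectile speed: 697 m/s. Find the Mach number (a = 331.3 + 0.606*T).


a = 331.3 + 0.606*(30) = 349.48 m/s
M = v/a = 697/349.48 = 1.994

1.994


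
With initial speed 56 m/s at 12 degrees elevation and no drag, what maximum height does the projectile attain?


H = (v0*sin(theta))^2 / (2g) = (56*sin(12°))^2 / (2*9.81) = 6.909 m

6.909 m


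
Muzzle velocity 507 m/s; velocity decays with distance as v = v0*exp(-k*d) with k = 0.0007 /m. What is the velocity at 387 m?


v = v0*exp(-k*d) = 507*exp(-0.0007*387) = 386.7 m/s

386.7 m/s


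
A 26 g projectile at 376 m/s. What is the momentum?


p = m*v = 0.026*376 = 9.776 kg·m/s

9.776 kg·m/s


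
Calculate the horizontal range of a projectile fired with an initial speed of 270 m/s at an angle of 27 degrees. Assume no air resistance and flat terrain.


R = v0^2 * sin(2*theta) / g = 270^2 * sin(2*27°) / 9.81 = 6012 m

6012 m


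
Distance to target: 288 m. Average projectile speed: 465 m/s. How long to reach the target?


t = d/v = 288/465 = 0.6194 s

0.6194 s


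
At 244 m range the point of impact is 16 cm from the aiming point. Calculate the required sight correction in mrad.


1 mrad subtends 1 cm per 10 m of range, so adj = error_cm / (dist_m / 10) = 16 / (244/10) = 0.6557 mrad

0.6557 mrad


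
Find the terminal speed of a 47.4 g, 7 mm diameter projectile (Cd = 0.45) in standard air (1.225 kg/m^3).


A = pi*(d/2)^2 = pi*(7/2000)^2 = 3.84845e-05 m^2
vt = sqrt(2mg/(Cd*rho*A)) = sqrt(2*0.0474*9.81/(0.45 * 1.225 * 3.84845e-05)) = 209.4 m/s

209.4 m/s


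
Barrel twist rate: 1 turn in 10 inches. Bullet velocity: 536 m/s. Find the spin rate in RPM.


twist_m = 10*0.0254 = 0.254 m
spin = v/twist = 536/0.254 = 2110.236 rev/s
RPM = spin*60 = 2110.236*60 ≈ 126614 RPM

126614 RPM


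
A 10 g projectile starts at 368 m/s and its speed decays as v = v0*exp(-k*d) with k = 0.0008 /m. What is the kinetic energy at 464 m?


v = v0*exp(-k*d) = 368*exp(-0.0008*464) = 253.885 m/s
E = 0.5*m*v^2 = 0.5*0.01*253.885^2 = 322.3 J

322.3 J


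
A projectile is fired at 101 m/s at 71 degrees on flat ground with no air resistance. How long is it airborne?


T = 2*v0*sin(theta)/g = 2*101*sin(71°)/9.81 = 19.47 s

19.47 s


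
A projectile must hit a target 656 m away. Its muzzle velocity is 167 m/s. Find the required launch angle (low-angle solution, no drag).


sin(2*theta) = R*g/v0^2 = 656*9.81/167^2 = 0.230749, theta = arcsin(0.230749)/2 = 6.671°

6.671 degrees


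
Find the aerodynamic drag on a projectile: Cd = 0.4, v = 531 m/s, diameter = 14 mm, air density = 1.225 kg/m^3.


A = pi*(d/2)^2 = pi*(14/2000)^2 = 1.53938e-04 m^2
Fd = 0.5*Cd*rho*A*v^2 = 0.5*0.4*1.225*1.53938e-04*531^2 = 10.63 N

10.63 N


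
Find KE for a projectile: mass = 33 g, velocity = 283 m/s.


E = 0.5*m*v^2 = 0.5*0.033*283^2 = 1321 J

1321 J


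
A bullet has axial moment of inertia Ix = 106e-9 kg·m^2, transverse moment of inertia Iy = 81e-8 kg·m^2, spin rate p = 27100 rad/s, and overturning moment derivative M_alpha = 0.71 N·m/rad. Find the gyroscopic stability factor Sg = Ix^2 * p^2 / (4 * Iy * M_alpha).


Sg = Ix^2 * p^2 / (4 * Iy * M_alpha) = (106e-9)^2 * 27100^2 / (4 * 81e-8 * 0.71) = 3.587

3.587


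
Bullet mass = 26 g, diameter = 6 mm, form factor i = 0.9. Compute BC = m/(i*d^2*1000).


BC = m/(i*d^2*1000) = 26/(0.9 * 6^2 * 1000) = 0.0008025

0.0008025


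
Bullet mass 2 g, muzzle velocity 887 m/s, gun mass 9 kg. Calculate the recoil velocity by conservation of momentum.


v_recoil = m_p * v_p / m_gun = 0.002 * 887 / 9 = 0.1971 m/s

0.1971 m/s


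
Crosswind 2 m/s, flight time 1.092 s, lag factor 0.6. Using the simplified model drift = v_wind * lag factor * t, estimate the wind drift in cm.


drift = v_wind * lag * t = 2 * 0.6 * 1.092 = 1.3104 m ≈ 131 cm

131 cm


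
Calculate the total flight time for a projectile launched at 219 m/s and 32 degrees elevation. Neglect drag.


T = 2*v0*sin(theta)/g = 2*219*sin(32°)/9.81 = 23.66 s

23.66 s


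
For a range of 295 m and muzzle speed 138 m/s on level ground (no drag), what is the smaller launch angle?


sin(2*theta) = R*g/v0^2 = 295*9.81/138^2 = 0.151961, theta = arcsin(0.151961)/2 = 4.37°

4.37 degrees


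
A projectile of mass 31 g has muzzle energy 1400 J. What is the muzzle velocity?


v = sqrt(2*E/m) = sqrt(2*1400/0.031) = 300.5 m/s

300.5 m/s


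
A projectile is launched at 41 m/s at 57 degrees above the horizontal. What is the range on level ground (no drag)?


R = v0^2 * sin(2*theta) / g = 41^2 * sin(2*57°) / 9.81 = 156.5 m

156.5 m


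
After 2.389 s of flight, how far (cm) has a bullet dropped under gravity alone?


drop = 0.5*g*t^2 = 0.5*9.81*2.389^2 = 27.9944 m ≈ 2799 cm

2799 cm


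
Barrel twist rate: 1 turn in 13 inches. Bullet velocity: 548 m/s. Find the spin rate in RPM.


twist_m = 13*0.0254 = 0.3302 m
spin = v/twist = 548/0.3302 = 1659.6 rev/s
RPM = spin*60 = 1659.6*60 ≈ 99576 RPM

99576 RPM


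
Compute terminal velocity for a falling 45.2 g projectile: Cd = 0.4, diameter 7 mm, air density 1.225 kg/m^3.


A = pi*(d/2)^2 = pi*(7/2000)^2 = 3.84845e-05 m^2
vt = sqrt(2mg/(Cd*rho*A)) = sqrt(2*0.0452*9.81/(0.4 * 1.225 * 3.84845e-05)) = 216.9 m/s

216.9 m/s


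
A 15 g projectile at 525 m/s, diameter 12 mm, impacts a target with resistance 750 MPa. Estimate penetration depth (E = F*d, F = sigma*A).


A = pi*(d/2)^2 = pi*(12/2)^2 = 113.097 mm^2
E = 0.5*m*v^2 = 0.5*0.015*525^2 = 2067.19 J
depth = E/(sigma*A) = 2067.19 J / (750 MPa * 113.097 mm^2) = 2067.19/(750 * 113.097) m = 0.0243706 m ≈ 24.37 mm

24.37 mm


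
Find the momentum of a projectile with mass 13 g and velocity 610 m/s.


p = m*v = 0.013*610 = 7.93 kg·m/s

7.93 kg·m/s


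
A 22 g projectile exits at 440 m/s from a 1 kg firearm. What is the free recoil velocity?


v_recoil = m_p * v_p / m_gun = 0.022 * 440 / 1 = 9.68 m/s

9.68 m/s


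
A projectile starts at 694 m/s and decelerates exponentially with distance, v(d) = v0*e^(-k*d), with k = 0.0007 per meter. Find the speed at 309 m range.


v = v0*exp(-k*d) = 694*exp(-0.0007*309) = 559 m/s

559 m/s


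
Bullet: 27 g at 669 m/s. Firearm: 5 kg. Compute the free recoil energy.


v_r = m_p*v_p/m_gun = 0.027*669/5 = 3.6126 m/s, E_r = 0.5*m_gun*v_r^2 = 0.5*5*3.6126^2 = 32.63 J

32.63 J


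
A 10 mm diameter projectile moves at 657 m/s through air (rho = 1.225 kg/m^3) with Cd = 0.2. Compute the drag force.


A = pi*(d/2)^2 = pi*(10/2000)^2 = 7.85398e-05 m^2
Fd = 0.5*Cd*rho*A*v^2 = 0.5*0.2*1.225*7.85398e-05*657^2 = 4.153 N

4.153 N


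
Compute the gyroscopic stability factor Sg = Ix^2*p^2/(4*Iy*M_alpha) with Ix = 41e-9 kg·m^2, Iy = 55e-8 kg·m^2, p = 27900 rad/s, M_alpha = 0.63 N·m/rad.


Sg = Ix^2 * p^2 / (4 * Iy * M_alpha) = (41e-9)^2 * 27900^2 / (4 * 55e-8 * 0.63) = 0.9441

0.9441


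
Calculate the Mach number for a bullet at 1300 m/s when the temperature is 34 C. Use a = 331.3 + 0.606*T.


a = 331.3 + 0.606*(34) = 351.904 m/s
M = v/a = 1300/351.904 = 3.694

3.694


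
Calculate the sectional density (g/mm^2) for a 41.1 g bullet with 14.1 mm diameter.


SD = m/d^2 = 41.1/14.1^2 = 0.2067 g/mm^2

0.2067 g/mm^2


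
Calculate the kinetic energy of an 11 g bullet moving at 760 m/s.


E = 0.5*m*v^2 = 0.5*0.011*760^2 = 3177 J

3177 J


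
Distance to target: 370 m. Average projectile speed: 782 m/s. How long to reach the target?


t = d/v = 370/782 = 0.4731 s

0.4731 s


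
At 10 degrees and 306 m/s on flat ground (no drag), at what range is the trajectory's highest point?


R = v0^2*sin(2*theta)/g = 306^2*sin(2*10°)/9.81 = 3264.57 m
apex_dist = R/2 = 3264.57/2 = 1632 m

1632 m


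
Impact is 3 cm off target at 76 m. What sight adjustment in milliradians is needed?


1 mrad subtends 1 cm per 10 m of range, so adj = error_cm / (dist_m / 10) = 3 / (76/10) = 0.3947 mrad

0.3947 mrad


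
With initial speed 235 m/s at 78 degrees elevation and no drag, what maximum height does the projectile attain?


H = (v0*sin(theta))^2 / (2g) = (235*sin(78°))^2 / (2*9.81) = 2693 m

2693 m


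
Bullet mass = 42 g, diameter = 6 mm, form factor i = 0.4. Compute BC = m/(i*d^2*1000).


BC = m/(i*d^2*1000) = 42/(0.4 * 6^2 * 1000) = 0.002917

0.002917


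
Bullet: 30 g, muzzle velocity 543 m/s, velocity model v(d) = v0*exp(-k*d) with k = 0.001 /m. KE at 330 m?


v = v0*exp(-k*d) = 543*exp(-0.001*330) = 390.376 m/s
E = 0.5*m*v^2 = 0.5*0.03*390.376^2 = 2286 J

2286 J


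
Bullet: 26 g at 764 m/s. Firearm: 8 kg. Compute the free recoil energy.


v_r = m_p*v_p/m_gun = 0.026*764/8 = 2.483 m/s, E_r = 0.5*m_gun*v_r^2 = 0.5*8*2.483^2 = 24.66 J

24.66 J


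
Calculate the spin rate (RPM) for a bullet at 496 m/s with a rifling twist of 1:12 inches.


twist_m = 12*0.0254 = 0.3048 m
spin = v/twist = 496/0.3048 = 1627.297 rev/s
RPM = spin*60 = 1627.297*60 ≈ 97638 RPM

97638 RPM


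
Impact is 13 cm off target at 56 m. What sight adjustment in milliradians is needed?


1 mrad subtends 1 cm per 10 m of range, so adj = error_cm / (dist_m / 10) = 13 / (56/10) = 2.321 mrad

2.321 mrad


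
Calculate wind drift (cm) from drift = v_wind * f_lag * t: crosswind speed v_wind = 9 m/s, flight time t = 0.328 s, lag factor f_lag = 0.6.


drift = v_wind * lag * t = 9 * 0.6 * 0.328 = 1.7712 m ≈ 177.1 cm

177.1 cm


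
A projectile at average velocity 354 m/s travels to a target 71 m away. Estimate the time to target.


t = d/v = 71/354 = 0.2006 s

0.2006 s


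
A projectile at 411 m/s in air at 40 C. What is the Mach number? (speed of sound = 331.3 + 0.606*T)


a = 331.3 + 0.606*(40) = 355.54 m/s
M = v/a = 411/355.54 = 1.156

1.156


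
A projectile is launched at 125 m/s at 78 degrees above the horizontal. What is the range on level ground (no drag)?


R = v0^2 * sin(2*theta) / g = 125^2 * sin(2*78°) / 9.81 = 647.8 m

647.8 m


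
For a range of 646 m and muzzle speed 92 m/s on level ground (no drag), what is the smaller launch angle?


sin(2*theta) = R*g/v0^2 = 646*9.81/92^2 = 0.748731, theta = arcsin(0.748731)/2 = 24.24°

24.24 degrees


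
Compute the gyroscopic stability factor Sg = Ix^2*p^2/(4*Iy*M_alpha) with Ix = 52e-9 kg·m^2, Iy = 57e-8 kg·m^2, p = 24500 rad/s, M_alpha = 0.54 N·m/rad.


Sg = Ix^2 * p^2 / (4 * Iy * M_alpha) = (52e-9)^2 * 24500^2 / (4 * 57e-8 * 0.54) = 1.318

1.318


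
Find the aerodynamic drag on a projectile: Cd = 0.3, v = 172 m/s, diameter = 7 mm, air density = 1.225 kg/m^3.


A = pi*(d/2)^2 = pi*(7/2000)^2 = 3.84845e-05 m^2
Fd = 0.5*Cd*rho*A*v^2 = 0.5*0.3*1.225*3.84845e-05*172^2 = 0.2092 N

0.2092 N


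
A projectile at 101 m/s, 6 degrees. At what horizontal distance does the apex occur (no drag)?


R = v0^2*sin(2*theta)/g = 101^2*sin(2*6°)/9.81 = 216.198 m
apex_dist = R/2 = 216.198/2 = 108.1 m

108.1 m


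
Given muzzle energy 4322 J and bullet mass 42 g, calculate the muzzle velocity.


v = sqrt(2*E/m) = sqrt(2*4322/0.042) = 453.7 m/s

453.7 m/s


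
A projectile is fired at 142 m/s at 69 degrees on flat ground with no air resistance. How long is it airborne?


T = 2*v0*sin(theta)/g = 2*142*sin(69°)/9.81 = 27.03 s

27.03 s


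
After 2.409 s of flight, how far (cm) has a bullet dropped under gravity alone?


drop = 0.5*g*t^2 = 0.5*9.81*2.409^2 = 28.4651 m ≈ 2847 cm

2847 cm


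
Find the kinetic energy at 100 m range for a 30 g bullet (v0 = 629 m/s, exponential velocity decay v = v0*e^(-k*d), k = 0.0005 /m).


v = v0*exp(-k*d) = 629*exp(-0.0005*100) = 598.323 m/s
E = 0.5*m*v^2 = 0.5*0.03*598.323^2 = 5370 J

5370 J


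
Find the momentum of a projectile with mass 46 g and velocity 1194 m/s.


p = m*v = 0.046*1194 = 54.92 kg·m/s

54.92 kg·m/s


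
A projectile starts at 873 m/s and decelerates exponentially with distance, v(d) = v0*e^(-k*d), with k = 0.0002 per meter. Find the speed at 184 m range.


v = v0*exp(-k*d) = 873*exp(-0.0002*184) = 841.5 m/s

841.5 m/s


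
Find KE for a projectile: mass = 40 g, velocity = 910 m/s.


E = 0.5*m*v^2 = 0.5*0.04*910^2 = 16562 J

16562 J


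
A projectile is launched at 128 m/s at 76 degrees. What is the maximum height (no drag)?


H = (v0*sin(theta))^2 / (2g) = (128*sin(76°))^2 / (2*9.81) = 786.2 m

786.2 m


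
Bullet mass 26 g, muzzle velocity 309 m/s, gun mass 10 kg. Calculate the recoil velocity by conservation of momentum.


v_recoil = m_p * v_p / m_gun = 0.026 * 309 / 10 = 0.8034 m/s

0.8034 m/s


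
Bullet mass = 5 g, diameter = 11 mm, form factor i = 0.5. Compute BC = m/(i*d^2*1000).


BC = m/(i*d^2*1000) = 5/(0.5 * 11^2 * 1000) = 8.264e-05

8.264e-05


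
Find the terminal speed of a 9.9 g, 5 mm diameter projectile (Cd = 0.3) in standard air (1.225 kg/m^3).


A = pi*(d/2)^2 = pi*(5/2000)^2 = 1.96350e-05 m^2
vt = sqrt(2mg/(Cd*rho*A)) = sqrt(2*0.0099*9.81/(0.3 * 1.225 * 1.96350e-05)) = 164.1 m/s

164.1 m/s


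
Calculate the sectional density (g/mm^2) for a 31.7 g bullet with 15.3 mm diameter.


SD = m/d^2 = 31.7/15.3^2 = 0.1354 g/mm^2

0.1354 g/mm^2


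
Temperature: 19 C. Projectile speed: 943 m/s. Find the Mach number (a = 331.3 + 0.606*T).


a = 331.3 + 0.606*(19) = 342.814 m/s
M = v/a = 943/342.814 = 2.751

2.751


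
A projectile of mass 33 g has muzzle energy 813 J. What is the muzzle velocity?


v = sqrt(2*E/m) = sqrt(2*813/0.033) = 222 m/s

222 m/s


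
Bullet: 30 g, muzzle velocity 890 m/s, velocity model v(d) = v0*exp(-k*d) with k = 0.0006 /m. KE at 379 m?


v = v0*exp(-k*d) = 890*exp(-0.0006*379) = 708.976 m/s
E = 0.5*m*v^2 = 0.5*0.03*708.976^2 = 7540 J

7540 J


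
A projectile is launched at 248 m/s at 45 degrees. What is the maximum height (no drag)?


H = (v0*sin(theta))^2 / (2g) = (248*sin(45°))^2 / (2*9.81) = 1567 m

1567 m


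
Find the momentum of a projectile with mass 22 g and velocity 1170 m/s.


p = m*v = 0.022*1170 = 25.74 kg·m/s

25.74 kg·m/s


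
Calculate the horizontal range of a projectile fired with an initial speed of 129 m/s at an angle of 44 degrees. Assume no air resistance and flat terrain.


R = v0^2 * sin(2*theta) / g = 129^2 * sin(2*44°) / 9.81 = 1695 m

1695 m


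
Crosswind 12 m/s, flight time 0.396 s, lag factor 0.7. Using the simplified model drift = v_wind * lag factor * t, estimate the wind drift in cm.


drift = v_wind * lag * t = 12 * 0.7 * 0.396 = 3.3264 m ≈ 332.6 cm

332.6 cm


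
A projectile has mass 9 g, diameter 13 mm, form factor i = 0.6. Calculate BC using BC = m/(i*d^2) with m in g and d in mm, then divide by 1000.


BC = m/(i*d^2*1000) = 9/(0.6 * 13^2 * 1000) = 8.876e-05

8.876e-05


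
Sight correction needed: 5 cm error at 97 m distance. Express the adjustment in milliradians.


1 mrad subtends 1 cm per 10 m of range, so adj = error_cm / (dist_m / 10) = 5 / (97/10) = 0.5155 mrad

0.5155 mrad


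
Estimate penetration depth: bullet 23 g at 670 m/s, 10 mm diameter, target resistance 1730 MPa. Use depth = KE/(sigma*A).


A = pi*(d/2)^2 = pi*(10/2)^2 = 78.5398 mm^2
E = 0.5*m*v^2 = 0.5*0.023*670^2 = 5162.35 J
depth = E/(sigma*A) = 5162.35 J / (1730 MPa * 78.5398 mm^2) = 5162.35/(1730 * 78.5398) m = 0.0379937 m ≈ 37.99 mm

37.99 mm


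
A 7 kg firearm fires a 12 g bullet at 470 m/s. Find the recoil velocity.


v_recoil = m_p * v_p / m_gun = 0.012 * 470 / 7 = 0.8057 m/s

0.8057 m/s


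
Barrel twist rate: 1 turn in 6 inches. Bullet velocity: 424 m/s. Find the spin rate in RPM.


twist_m = 6*0.0254 = 0.1524 m
spin = v/twist = 424/0.1524 = 2782.152 rev/s
RPM = spin*60 = 2782.152*60 ≈ 166929 RPM

166929 RPM


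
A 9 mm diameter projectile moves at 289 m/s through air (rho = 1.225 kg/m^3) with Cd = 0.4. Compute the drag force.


A = pi*(d/2)^2 = pi*(9/2000)^2 = 6.36173e-05 m^2
Fd = 0.5*Cd*rho*A*v^2 = 0.5*0.4*1.225*6.36173e-05*289^2 = 1.302 N

1.302 N


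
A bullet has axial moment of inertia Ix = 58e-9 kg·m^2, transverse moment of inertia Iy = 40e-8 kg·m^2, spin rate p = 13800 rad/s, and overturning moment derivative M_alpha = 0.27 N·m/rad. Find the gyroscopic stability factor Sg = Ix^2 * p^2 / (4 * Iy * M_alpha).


Sg = Ix^2 * p^2 / (4 * Iy * M_alpha) = (58e-9)^2 * 13800^2 / (4 * 40e-8 * 0.27) = 1.483

1.483


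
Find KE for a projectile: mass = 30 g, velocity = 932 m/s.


E = 0.5*m*v^2 = 0.5*0.03*932^2 = 13029 J

13029 J


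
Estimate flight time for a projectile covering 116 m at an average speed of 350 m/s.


t = d/v = 116/350 = 0.3314 s

0.3314 s


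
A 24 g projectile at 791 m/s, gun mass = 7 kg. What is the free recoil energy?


v_r = m_p*v_p/m_gun = 0.024*791/7 = 2.712 m/s, E_r = 0.5*m_gun*v_r^2 = 0.5*7*2.712^2 = 25.74 J

25.74 J


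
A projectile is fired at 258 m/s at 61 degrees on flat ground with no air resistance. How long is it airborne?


T = 2*v0*sin(theta)/g = 2*258*sin(61°)/9.81 = 46 s

46 s


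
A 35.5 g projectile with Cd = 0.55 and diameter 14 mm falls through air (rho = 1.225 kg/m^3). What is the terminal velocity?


A = pi*(d/2)^2 = pi*(14/2000)^2 = 1.53938e-04 m^2
vt = sqrt(2mg/(Cd*rho*A)) = sqrt(2*0.0355*9.81/(0.55 * 1.225 * 1.53938e-04)) = 81.95 m/s

81.95 m/s


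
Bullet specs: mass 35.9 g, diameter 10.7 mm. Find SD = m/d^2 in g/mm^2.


SD = m/d^2 = 35.9/10.7^2 = 0.3136 g/mm^2

0.3136 g/mm^2


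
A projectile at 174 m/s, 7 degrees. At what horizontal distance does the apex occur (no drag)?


R = v0^2*sin(2*theta)/g = 174^2*sin(2*7°)/9.81 = 746.629 m
apex_dist = R/2 = 746.629/2 = 373.3 m

373.3 m


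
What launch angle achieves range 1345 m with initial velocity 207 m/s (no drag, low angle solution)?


sin(2*theta) = R*g/v0^2 = 1345*9.81/207^2 = 0.307929, theta = arcsin(0.307929)/2 = 8.967°

8.967 degrees


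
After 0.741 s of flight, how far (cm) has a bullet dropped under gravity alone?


drop = 0.5*g*t^2 = 0.5*9.81*0.741^2 = 2.69324 m ≈ 269.3 cm

269.3 cm


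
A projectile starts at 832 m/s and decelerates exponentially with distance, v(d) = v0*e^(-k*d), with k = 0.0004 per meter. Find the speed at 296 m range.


v = v0*exp(-k*d) = 832*exp(-0.0004*296) = 739.1 m/s

739.1 m/s


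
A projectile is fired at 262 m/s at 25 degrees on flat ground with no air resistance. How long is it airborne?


T = 2*v0*sin(theta)/g = 2*262*sin(25°)/9.81 = 22.57 s

22.57 s


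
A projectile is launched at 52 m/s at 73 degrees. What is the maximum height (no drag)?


H = (v0*sin(theta))^2 / (2g) = (52*sin(73°))^2 / (2*9.81) = 126 m

126 m


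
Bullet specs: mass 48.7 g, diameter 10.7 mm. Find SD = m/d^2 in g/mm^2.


SD = m/d^2 = 48.7/10.7^2 = 0.4254 g/mm^2

0.4254 g/mm^2


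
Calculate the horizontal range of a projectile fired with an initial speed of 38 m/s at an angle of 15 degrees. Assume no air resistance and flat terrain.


R = v0^2 * sin(2*theta) / g = 38^2 * sin(2*15°) / 9.81 = 73.6 m

73.6 m


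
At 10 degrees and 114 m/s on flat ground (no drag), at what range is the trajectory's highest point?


R = v0^2*sin(2*theta)/g = 114^2*sin(2*10°)/9.81 = 453.098 m
apex_dist = R/2 = 453.098/2 = 226.5 m

226.5 m


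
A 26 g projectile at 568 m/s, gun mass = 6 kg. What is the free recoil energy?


v_r = m_p*v_p/m_gun = 0.026*568/6 = 2.46133 m/s, E_r = 0.5*m_gun*v_r^2 = 0.5*6*2.46133^2 = 18.17 J

18.17 J


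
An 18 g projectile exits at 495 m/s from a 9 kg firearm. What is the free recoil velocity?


v_recoil = m_p * v_p / m_gun = 0.018 * 495 / 9 = 0.99 m/s

0.99 m/s


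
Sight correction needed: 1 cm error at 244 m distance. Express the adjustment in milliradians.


1 mrad subtends 1 cm per 10 m of range, so adj = error_cm / (dist_m / 10) = 1 / (244/10) = 0.04098 mrad

0.04098 mrad


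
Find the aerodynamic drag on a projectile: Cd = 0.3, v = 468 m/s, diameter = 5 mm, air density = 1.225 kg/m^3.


A = pi*(d/2)^2 = pi*(5/2000)^2 = 1.96350e-05 m^2
Fd = 0.5*Cd*rho*A*v^2 = 0.5*0.3*1.225*1.96350e-05*468^2 = 0.7902 N

0.7902 N


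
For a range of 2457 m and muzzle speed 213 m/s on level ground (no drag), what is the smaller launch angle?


sin(2*theta) = R*g/v0^2 = 2457*9.81/213^2 = 0.53127, theta = arcsin(0.53127)/2 = 16.05°

16.05 degrees


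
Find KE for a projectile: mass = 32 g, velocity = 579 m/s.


E = 0.5*m*v^2 = 0.5*0.032*579^2 = 5364 J

5364 J


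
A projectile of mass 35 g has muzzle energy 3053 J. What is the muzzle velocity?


v = sqrt(2*E/m) = sqrt(2*3053/0.035) = 417.7 m/s

417.7 m/s


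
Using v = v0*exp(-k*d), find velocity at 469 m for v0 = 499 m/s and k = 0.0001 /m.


v = v0*exp(-k*d) = 499*exp(-0.0001*469) = 476.1 m/s

476.1 m/s


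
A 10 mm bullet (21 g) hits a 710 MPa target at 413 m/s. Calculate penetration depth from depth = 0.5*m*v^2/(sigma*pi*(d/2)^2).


A = pi*(d/2)^2 = pi*(10/2)^2 = 78.5398 mm^2
E = 0.5*m*v^2 = 0.5*0.021*413^2 = 1790.97 J
depth = E/(sigma*A) = 1790.97 J / (710 MPa * 78.5398 mm^2) = 1790.97/(710 * 78.5398) m = 0.0321175 m ≈ 32.12 mm

32.12 mm


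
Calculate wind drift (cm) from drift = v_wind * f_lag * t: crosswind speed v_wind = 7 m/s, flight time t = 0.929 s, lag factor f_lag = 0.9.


drift = v_wind * lag * t = 7 * 0.9 * 0.929 = 5.8527 m ≈ 585.3 cm

585.3 cm


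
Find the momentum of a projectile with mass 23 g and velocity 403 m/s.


p = m*v = 0.023*403 = 9.269 kg·m/s

9.269 kg·m/s


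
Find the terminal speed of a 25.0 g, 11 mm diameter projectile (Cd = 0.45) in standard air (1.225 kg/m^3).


A = pi*(d/2)^2 = pi*(11/2000)^2 = 9.50332e-05 m^2
vt = sqrt(2mg/(Cd*rho*A)) = sqrt(2*0.025*9.81/(0.45 * 1.225 * 9.50332e-05)) = 96.76 m/s

96.76 m/s


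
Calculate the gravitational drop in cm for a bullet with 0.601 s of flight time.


drop = 0.5*g*t^2 = 0.5*9.81*0.601^2 = 1.77169 m ≈ 177.2 cm

177.2 cm


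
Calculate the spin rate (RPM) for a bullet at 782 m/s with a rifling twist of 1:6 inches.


twist_m = 6*0.0254 = 0.1524 m
spin = v/twist = 782/0.1524 = 5131.234 rev/s
RPM = spin*60 = 5131.234*60 ≈ 307874 RPM

307874 RPM


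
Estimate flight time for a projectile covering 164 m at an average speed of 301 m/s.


t = d/v = 164/301 = 0.5449 s

0.5449 s


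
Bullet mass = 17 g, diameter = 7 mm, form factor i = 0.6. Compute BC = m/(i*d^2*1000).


BC = m/(i*d^2*1000) = 17/(0.6 * 7^2 * 1000) = 0.0005782

0.0005782


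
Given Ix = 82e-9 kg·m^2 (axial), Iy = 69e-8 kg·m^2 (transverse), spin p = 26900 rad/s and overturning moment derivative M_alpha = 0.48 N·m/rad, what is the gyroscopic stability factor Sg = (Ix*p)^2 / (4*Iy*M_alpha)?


Sg = Ix^2 * p^2 / (4 * Iy * M_alpha) = (82e-9)^2 * 26900^2 / (4 * 69e-8 * 0.48) = 3.673

3.673


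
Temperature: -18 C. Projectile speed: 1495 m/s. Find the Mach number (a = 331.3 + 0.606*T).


a = 331.3 + 0.606*(-18) = 320.392 m/s
M = v/a = 1495/320.392 = 4.666

4.666


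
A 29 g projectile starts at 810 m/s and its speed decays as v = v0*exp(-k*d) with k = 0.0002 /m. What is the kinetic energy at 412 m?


v = v0*exp(-k*d) = 810*exp(-0.0002*412) = 745.932 m/s
E = 0.5*m*v^2 = 0.5*0.029*745.932^2 = 8068 J

8068 J


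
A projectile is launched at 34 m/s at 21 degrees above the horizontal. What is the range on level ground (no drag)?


R = v0^2 * sin(2*theta) / g = 34^2 * sin(2*21°) / 9.81 = 78.85 m

78.85 m


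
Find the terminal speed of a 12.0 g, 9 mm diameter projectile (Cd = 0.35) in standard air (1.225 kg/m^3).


A = pi*(d/2)^2 = pi*(9/2000)^2 = 6.36173e-05 m^2
vt = sqrt(2mg/(Cd*rho*A)) = sqrt(2*0.012*9.81/(0.35 * 1.225 * 6.36173e-05)) = 92.91 m/s

92.91 m/s


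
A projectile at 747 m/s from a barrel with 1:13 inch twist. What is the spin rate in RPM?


twist_m = 13*0.0254 = 0.3302 m
spin = v/twist = 747/0.3302 = 2262.265 rev/s
RPM = spin*60 = 2262.265*60 ≈ 135736 RPM

135736 RPM


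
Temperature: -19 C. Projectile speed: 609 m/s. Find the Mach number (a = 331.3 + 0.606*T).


a = 331.3 + 0.606*(-19) = 319.786 m/s
M = v/a = 609/319.786 = 1.904

1.904


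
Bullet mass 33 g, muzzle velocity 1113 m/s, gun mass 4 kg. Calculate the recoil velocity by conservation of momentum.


v_recoil = m_p * v_p / m_gun = 0.033 * 1113 / 4 = 9.182 m/s

9.182 m/s


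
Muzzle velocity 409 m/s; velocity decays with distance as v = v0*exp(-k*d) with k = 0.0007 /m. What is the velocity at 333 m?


v = v0*exp(-k*d) = 409*exp(-0.0007*333) = 324 m/s

324 m/s


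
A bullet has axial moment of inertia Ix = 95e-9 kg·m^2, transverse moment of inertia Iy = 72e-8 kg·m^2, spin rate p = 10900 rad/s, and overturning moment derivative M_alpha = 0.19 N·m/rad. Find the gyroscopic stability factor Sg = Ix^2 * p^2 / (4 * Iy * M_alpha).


Sg = Ix^2 * p^2 / (4 * Iy * M_alpha) = (95e-9)^2 * 10900^2 / (4 * 72e-8 * 0.19) = 1.96

1.96


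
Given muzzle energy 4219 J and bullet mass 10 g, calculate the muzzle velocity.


v = sqrt(2*E/m) = sqrt(2*4219/0.01) = 918.6 m/s

918.6 m/s


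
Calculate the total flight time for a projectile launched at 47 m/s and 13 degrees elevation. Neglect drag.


T = 2*v0*sin(theta)/g = 2*47*sin(13°)/9.81 = 2.155 s

2.155 s


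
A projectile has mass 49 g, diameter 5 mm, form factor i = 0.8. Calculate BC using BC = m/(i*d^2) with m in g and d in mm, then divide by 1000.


BC = m/(i*d^2*1000) = 49/(0.8 * 5^2 * 1000) = 0.00245

0.00245


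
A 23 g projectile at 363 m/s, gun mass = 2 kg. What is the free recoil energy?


v_r = m_p*v_p/m_gun = 0.023*363/2 = 4.1745 m/s, E_r = 0.5*m_gun*v_r^2 = 0.5*2*4.1745^2 = 17.43 J

17.43 J


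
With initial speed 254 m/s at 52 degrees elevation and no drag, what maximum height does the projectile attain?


H = (v0*sin(theta))^2 / (2g) = (254*sin(52°))^2 / (2*9.81) = 2042 m

2042 m


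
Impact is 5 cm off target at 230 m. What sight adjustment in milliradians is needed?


1 mrad subtends 1 cm per 10 m of range, so adj = error_cm / (dist_m / 10) = 5 / (230/10) = 0.2174 mrad

0.2174 mrad


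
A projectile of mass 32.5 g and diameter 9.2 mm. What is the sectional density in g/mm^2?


SD = m/d^2 = 32.5/9.2^2 = 0.384 g/mm^2

0.384 g/mm^2


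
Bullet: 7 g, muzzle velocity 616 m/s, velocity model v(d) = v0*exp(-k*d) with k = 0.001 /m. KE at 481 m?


v = v0*exp(-k*d) = 616*exp(-0.001*481) = 380.79 m/s
E = 0.5*m*v^2 = 0.5*0.007*380.79^2 = 507.5 J

507.5 J


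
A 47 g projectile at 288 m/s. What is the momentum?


p = m*v = 0.047*288 = 13.54 kg·m/s

13.54 kg·m/s


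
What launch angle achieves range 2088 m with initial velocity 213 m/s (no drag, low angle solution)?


sin(2*theta) = R*g/v0^2 = 2088*9.81/213^2 = 0.451482, theta = arcsin(0.451482)/2 = 13.42°

13.42 degrees


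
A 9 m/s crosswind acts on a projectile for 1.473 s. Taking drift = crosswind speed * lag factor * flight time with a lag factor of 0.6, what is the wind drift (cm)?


drift = v_wind * lag * t = 9 * 0.6 * 1.473 = 7.9542 m ≈ 795.4 cm

795.4 cm


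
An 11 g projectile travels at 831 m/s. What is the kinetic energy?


E = 0.5*m*v^2 = 0.5*0.011*831^2 = 3798 J

3798 J


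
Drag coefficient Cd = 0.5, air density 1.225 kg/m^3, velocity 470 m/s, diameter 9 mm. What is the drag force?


A = pi*(d/2)^2 = pi*(9/2000)^2 = 6.36173e-05 m^2
Fd = 0.5*Cd*rho*A*v^2 = 0.5*0.5*1.225*6.36173e-05*470^2 = 4.304 N

4.304 N


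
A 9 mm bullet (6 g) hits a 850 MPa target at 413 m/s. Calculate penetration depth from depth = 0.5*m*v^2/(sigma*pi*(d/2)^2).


A = pi*(d/2)^2 = pi*(9/2)^2 = 63.6173 mm^2
E = 0.5*m*v^2 = 0.5*0.006*413^2 = 511.707 J
depth = E/(sigma*A) = 511.707 J / (850 MPa * 63.6173 mm^2) = 511.707/(850 * 63.6173) m = 0.00946297 m ≈ 9.463 mm

9.463 mm


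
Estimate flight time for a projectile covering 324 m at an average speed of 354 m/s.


t = d/v = 324/354 = 0.9153 s

0.9153 s


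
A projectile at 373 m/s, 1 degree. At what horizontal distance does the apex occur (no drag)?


R = v0^2*sin(2*theta)/g = 373^2*sin(2*1°)/9.81 = 494.957 m
apex_dist = R/2 = 494.957/2 = 247.5 m

247.5 m
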